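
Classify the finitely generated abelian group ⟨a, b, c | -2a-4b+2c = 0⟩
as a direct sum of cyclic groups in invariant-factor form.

rank_ℚ(R)=1; free=3−1=2
SNF(R) diag = [2] → torsion [2]

Answer: M ≅ ℤ^2 ⊕ ℤ/2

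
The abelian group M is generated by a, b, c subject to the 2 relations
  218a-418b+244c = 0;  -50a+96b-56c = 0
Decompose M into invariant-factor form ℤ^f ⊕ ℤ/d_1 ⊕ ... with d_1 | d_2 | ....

Answer: M ≅ ℤ^1 ⊕ ℤ/2 ⊕ ℤ/2

Derivation:
rank_ℚ(R)=2; free=3−2=1
SNF(R) diag = [2, 2] → torsion [2, 2]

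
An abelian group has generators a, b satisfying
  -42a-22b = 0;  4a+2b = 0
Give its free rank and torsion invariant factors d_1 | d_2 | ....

Answer: M ≅ ℤ/2 ⊕ ℤ/2

Derivation:
rank_ℚ(R)=2; free=2−2=0
SNF(R) diag = [2, 2] → torsion [2, 2]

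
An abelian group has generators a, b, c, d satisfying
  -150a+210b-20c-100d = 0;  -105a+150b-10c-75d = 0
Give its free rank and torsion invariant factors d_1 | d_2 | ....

rank_ℚ(R)=2; free=4−2=2
SNF(R) diag = [5, 10] → torsion [5, 10]

Answer: M ≅ ℤ^2 ⊕ ℤ/5 ⊕ ℤ/10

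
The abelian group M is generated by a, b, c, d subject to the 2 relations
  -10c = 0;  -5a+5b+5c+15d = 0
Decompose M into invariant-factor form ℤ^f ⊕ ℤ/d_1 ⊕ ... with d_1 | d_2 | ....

Answer: M ≅ ℤ^2 ⊕ ℤ/5 ⊕ ℤ/10

Derivation:
rank_ℚ(R)=2; free=4−2=2
SNF(R) diag = [5, 10] → torsion [5, 10]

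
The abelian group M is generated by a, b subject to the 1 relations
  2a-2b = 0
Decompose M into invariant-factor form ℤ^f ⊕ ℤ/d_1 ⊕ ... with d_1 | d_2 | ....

Answer: M ≅ ℤ^1 ⊕ ℤ/2

Derivation:
rank_ℚ(R)=1; free=2−1=1
SNF(R) diag = [2] → torsion [2]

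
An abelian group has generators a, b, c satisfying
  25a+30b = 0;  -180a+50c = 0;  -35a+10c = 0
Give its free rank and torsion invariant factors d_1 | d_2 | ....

Answer: M ≅ ℤ/5 ⊕ ℤ/10 ⊕ ℤ/30

Derivation:
rank_ℚ(R)=3; free=3−3=0
SNF(R) diag = [5, 10, 30] → torsion [5, 10, 30]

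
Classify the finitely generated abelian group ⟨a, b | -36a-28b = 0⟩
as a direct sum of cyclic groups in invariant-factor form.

Answer: M ≅ ℤ^1 ⊕ ℤ/4

Derivation:
rank_ℚ(R)=1; free=2−1=1
SNF(R) diag = [4] → torsion [4]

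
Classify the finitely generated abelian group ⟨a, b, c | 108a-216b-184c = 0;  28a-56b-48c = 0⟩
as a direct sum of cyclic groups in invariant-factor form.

Answer: M ≅ ℤ^1 ⊕ ℤ/4 ⊕ ℤ/8

Derivation:
rank_ℚ(R)=2; free=3−2=1
SNF(R) diag = [4, 8] → torsion [4, 8]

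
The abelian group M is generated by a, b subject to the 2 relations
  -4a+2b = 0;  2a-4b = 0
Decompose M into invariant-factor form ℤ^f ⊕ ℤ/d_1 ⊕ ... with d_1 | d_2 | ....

rank_ℚ(R)=2; free=2−2=0
SNF(R) diag = [2, 6] → torsion [2, 6]

Answer: M ≅ ℤ/2 ⊕ ℤ/6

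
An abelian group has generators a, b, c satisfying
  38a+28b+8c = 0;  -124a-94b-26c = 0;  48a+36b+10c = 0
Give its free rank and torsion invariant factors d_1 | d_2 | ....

rank_ℚ(R)=3; free=3−3=0
SNF(R) diag = [2, 2, 2] → torsion [2, 2, 2]

Answer: M ≅ ℤ/2 ⊕ ℤ/2 ⊕ ℤ/2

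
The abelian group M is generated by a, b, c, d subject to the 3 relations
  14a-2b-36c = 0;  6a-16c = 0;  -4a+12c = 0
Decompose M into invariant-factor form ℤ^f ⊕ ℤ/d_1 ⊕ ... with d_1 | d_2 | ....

rank_ℚ(R)=3; free=4−3=1
SNF(R) diag = [2, 2, 4] → torsion [2, 2, 4]

Answer: M ≅ ℤ^1 ⊕ ℤ/2 ⊕ ℤ/2 ⊕ ℤ/4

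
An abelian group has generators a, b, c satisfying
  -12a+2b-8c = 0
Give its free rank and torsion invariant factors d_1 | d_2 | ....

Answer: M ≅ ℤ^2 ⊕ ℤ/2

Derivation:
rank_ℚ(R)=1; free=3−1=2
SNF(R) diag = [2] → torsion [2]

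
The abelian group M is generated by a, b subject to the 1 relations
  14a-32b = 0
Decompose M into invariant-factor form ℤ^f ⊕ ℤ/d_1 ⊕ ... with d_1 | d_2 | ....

rank_ℚ(R)=1; free=2−1=1
SNF(R) diag = [2] → torsion [2]

Answer: M ≅ ℤ^1 ⊕ ℤ/2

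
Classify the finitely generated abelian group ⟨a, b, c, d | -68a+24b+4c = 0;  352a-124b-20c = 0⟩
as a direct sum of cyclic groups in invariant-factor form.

rank_ℚ(R)=2; free=4−2=2
SNF(R) diag = [4, 4] → torsion [4, 4]

Answer: M ≅ ℤ^2 ⊕ ℤ/4 ⊕ ℤ/4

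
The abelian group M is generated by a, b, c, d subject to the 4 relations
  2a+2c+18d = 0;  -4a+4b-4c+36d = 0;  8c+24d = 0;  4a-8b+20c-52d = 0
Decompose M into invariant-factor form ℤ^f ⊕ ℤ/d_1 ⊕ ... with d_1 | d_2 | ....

Answer: M ≅ ℤ/2 ⊕ ℤ/4 ⊕ ℤ/8 ⊕ ℤ/8

Derivation:
rank_ℚ(R)=4; free=4−4=0
SNF(R) diag = [2, 4, 8, 8] → torsion [2, 4, 8, 8]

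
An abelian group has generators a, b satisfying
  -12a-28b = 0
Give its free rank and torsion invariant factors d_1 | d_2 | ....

Answer: M ≅ ℤ^1 ⊕ ℤ/4

Derivation:
rank_ℚ(R)=1; free=2−1=1
SNF(R) diag = [4] → torsion [4]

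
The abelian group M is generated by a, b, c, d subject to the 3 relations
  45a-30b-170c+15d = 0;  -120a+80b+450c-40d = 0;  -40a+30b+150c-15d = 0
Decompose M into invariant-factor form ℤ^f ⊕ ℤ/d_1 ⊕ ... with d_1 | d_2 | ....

rank_ℚ(R)=3; free=4−3=1
SNF(R) diag = [5, 5, 10] → torsion [5, 5, 10]

Answer: M ≅ ℤ^1 ⊕ ℤ/5 ⊕ ℤ/5 ⊕ ℤ/10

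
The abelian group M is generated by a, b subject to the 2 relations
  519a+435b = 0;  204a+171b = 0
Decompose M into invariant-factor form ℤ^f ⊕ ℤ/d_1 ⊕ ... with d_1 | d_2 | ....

Answer: M ≅ ℤ/3 ⊕ ℤ/3

Derivation:
rank_ℚ(R)=2; free=2−2=0
SNF(R) diag = [3, 3] → torsion [3, 3]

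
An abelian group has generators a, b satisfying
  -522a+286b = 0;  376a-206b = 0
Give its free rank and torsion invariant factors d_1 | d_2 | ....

rank_ℚ(R)=2; free=2−2=0
SNF(R) diag = [2, 2] → torsion [2, 2]

Answer: M ≅ ℤ/2 ⊕ ℤ/2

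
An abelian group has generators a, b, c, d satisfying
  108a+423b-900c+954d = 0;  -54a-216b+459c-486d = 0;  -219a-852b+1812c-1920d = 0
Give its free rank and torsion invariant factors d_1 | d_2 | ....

Answer: M ≅ ℤ^1 ⊕ ℤ/3 ⊕ ℤ/9 ⊕ ℤ/27

Derivation:
rank_ℚ(R)=3; free=4−3=1
SNF(R) diag = [3, 9, 27] → torsion [3, 9, 27]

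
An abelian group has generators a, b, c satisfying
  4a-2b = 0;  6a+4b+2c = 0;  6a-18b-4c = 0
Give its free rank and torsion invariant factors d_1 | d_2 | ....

rank_ℚ(R)=3; free=3−3=0
SNF(R) diag = [2, 2, 2] → torsion [2, 2, 2]

Answer: M ≅ ℤ/2 ⊕ ℤ/2 ⊕ ℤ/2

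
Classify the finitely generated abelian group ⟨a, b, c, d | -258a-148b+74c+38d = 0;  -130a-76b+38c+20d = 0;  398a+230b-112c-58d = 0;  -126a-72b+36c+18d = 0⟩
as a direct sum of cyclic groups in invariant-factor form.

rank_ℚ(R)=4; free=4−4=0
SNF(R) diag = [2, 2, 6, 18] → torsion [2, 2, 6, 18]

Answer: M ≅ ℤ/2 ⊕ ℤ/2 ⊕ ℤ/6 ⊕ ℤ/18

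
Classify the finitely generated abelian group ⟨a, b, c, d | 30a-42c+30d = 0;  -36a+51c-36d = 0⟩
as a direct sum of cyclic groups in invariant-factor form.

Answer: M ≅ ℤ^2 ⊕ ℤ/3 ⊕ ℤ/6

Derivation:
rank_ℚ(R)=2; free=4−2=2
SNF(R) diag = [3, 6] → torsion [3, 6]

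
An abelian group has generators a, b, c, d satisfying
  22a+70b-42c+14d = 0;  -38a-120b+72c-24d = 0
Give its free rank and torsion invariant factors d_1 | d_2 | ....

rank_ℚ(R)=2; free=4−2=2
SNF(R) diag = [2, 2] → torsion [2, 2]

Answer: M ≅ ℤ^2 ⊕ ℤ/2 ⊕ ℤ/2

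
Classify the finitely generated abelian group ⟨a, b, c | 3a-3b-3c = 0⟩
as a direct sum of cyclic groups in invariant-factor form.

rank_ℚ(R)=1; free=3−1=2
SNF(R) diag = [3] → torsion [3]

Answer: M ≅ ℤ^2 ⊕ ℤ/3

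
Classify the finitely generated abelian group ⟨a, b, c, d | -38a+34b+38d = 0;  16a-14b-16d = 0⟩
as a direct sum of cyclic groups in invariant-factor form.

Answer: M ≅ ℤ^2 ⊕ ℤ/2 ⊕ ℤ/6

Derivation:
rank_ℚ(R)=2; free=4−2=2
SNF(R) diag = [2, 6] → torsion [2, 6]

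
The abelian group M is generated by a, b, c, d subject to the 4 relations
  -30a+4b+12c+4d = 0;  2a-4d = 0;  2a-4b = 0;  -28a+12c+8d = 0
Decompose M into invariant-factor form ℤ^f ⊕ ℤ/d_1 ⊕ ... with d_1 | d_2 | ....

rank_ℚ(R)=4; free=4−4=0
SNF(R) diag = [2, 4, 4, 12] → torsion [2, 4, 4, 12]

Answer: M ≅ ℤ/2 ⊕ ℤ/4 ⊕ ℤ/4 ⊕ ℤ/12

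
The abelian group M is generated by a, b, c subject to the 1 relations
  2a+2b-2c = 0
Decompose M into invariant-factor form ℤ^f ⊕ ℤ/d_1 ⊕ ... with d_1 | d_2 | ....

Answer: M ≅ ℤ^2 ⊕ ℤ/2

Derivation:
rank_ℚ(R)=1; free=3−1=2
SNF(R) diag = [2] → torsion [2]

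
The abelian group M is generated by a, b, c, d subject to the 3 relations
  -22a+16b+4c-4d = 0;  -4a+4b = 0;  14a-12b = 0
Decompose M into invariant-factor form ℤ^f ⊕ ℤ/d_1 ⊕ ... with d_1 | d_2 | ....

rank_ℚ(R)=3; free=4−3=1
SNF(R) diag = [2, 4, 4] → torsion [2, 4, 4]

Answer: M ≅ ℤ^1 ⊕ ℤ/2 ⊕ ℤ/4 ⊕ ℤ/4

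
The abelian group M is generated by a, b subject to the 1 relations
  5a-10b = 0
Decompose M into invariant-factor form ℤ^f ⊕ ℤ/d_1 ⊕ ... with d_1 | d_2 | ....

rank_ℚ(R)=1; free=2−1=1
SNF(R) diag = [5] → torsion [5]

Answer: M ≅ ℤ^1 ⊕ ℤ/5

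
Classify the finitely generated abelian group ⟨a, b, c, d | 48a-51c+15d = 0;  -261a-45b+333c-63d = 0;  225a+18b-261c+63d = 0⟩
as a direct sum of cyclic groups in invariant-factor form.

rank_ℚ(R)=3; free=4−3=1
SNF(R) diag = [3, 9, 9] → torsion [3, 9, 9]

Answer: M ≅ ℤ^1 ⊕ ℤ/3 ⊕ ℤ/9 ⊕ ℤ/9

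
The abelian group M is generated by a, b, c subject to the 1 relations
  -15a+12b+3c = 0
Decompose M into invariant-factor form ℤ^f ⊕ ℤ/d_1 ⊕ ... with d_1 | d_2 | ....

Answer: M ≅ ℤ^2 ⊕ ℤ/3

Derivation:
rank_ℚ(R)=1; free=3−1=2
SNF(R) diag = [3] → torsion [3]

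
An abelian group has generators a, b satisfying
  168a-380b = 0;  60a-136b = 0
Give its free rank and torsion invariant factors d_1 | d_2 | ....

rank_ℚ(R)=2; free=2−2=0
SNF(R) diag = [4, 12] → torsion [4, 12]

Answer: M ≅ ℤ/4 ⊕ ℤ/12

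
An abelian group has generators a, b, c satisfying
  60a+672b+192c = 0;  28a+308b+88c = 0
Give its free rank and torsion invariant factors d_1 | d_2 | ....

Answer: M ≅ ℤ^1 ⊕ ℤ/4 ⊕ ℤ/12

Derivation:
rank_ℚ(R)=2; free=3−2=1
SNF(R) diag = [4, 12] → torsion [4, 12]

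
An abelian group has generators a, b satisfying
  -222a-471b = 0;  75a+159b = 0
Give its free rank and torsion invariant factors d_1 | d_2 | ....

Answer: M ≅ ℤ/3 ⊕ ℤ/9

Derivation:
rank_ℚ(R)=2; free=2−2=0
SNF(R) diag = [3, 9] → torsion [3, 9]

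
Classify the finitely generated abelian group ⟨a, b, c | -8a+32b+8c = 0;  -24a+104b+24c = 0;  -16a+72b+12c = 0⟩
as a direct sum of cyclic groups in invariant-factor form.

rank_ℚ(R)=3; free=3−3=0
SNF(R) diag = [4, 8, 8] → torsion [4, 8, 8]

Answer: M ≅ ℤ/4 ⊕ ℤ/8 ⊕ ℤ/8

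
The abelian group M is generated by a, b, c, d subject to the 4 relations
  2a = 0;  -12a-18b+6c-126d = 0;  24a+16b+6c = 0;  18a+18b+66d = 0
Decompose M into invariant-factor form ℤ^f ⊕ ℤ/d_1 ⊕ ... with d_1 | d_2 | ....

Answer: M ≅ ℤ/2 ⊕ ℤ/2 ⊕ ℤ/6 ⊕ ℤ/12

Derivation:
rank_ℚ(R)=4; free=4−4=0
SNF(R) diag = [2, 2, 6, 12] → torsion [2, 2, 6, 12]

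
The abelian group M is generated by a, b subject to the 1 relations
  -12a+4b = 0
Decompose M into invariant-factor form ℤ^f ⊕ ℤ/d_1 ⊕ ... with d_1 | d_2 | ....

Answer: M ≅ ℤ^1 ⊕ ℤ/4

Derivation:
rank_ℚ(R)=1; free=2−1=1
SNF(R) diag = [4] → torsion [4]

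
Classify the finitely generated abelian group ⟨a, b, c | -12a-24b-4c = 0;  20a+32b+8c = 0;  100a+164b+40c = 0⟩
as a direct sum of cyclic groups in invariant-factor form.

Answer: M ≅ ℤ/4 ⊕ ℤ/4 ⊕ ℤ/4

Derivation:
rank_ℚ(R)=3; free=3−3=0
SNF(R) diag = [4, 4, 4] → torsion [4, 4, 4]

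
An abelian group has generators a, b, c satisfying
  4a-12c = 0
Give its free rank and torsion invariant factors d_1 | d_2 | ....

Answer: M ≅ ℤ^2 ⊕ ℤ/4

Derivation:
rank_ℚ(R)=1; free=3−1=2
SNF(R) diag = [4] → torsion [4]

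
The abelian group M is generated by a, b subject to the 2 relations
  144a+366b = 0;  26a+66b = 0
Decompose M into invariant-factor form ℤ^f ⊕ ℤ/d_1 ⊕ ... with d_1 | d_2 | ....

rank_ℚ(R)=2; free=2−2=0
SNF(R) diag = [2, 6] → torsion [2, 6]

Answer: M ≅ ℤ/2 ⊕ ℤ/6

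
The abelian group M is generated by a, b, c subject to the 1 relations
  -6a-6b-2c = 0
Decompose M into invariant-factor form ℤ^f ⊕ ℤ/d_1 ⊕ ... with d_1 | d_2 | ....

Answer: M ≅ ℤ^2 ⊕ ℤ/2

Derivation:
rank_ℚ(R)=1; free=3−1=2
SNF(R) diag = [2] → torsion [2]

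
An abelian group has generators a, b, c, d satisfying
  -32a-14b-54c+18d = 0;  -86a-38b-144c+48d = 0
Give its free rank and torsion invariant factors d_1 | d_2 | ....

rank_ℚ(R)=2; free=4−2=2
SNF(R) diag = [2, 6] → torsion [2, 6]

Answer: M ≅ ℤ^2 ⊕ ℤ/2 ⊕ ℤ/6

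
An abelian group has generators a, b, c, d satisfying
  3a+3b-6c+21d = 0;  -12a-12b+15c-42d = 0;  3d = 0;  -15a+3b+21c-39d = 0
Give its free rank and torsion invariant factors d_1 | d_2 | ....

rank_ℚ(R)=4; free=4−4=0
SNF(R) diag = [3, 3, 9, 18] → torsion [3, 3, 9, 18]

Answer: M ≅ ℤ/3 ⊕ ℤ/3 ⊕ ℤ/9 ⊕ ℤ/18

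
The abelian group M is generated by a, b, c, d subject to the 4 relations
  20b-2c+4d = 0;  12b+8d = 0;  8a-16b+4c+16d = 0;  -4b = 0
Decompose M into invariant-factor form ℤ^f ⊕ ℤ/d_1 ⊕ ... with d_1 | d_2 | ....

rank_ℚ(R)=4; free=4−4=0
SNF(R) diag = [2, 4, 8, 8] → torsion [2, 4, 8, 8]

Answer: M ≅ ℤ/2 ⊕ ℤ/4 ⊕ ℤ/8 ⊕ ℤ/8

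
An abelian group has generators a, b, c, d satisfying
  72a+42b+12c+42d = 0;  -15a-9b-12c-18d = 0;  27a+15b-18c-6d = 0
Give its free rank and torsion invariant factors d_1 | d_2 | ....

rank_ℚ(R)=3; free=4−3=1
SNF(R) diag = [3, 6, 6] → torsion [3, 6, 6]

Answer: M ≅ ℤ^1 ⊕ ℤ/3 ⊕ ℤ/6 ⊕ ℤ/6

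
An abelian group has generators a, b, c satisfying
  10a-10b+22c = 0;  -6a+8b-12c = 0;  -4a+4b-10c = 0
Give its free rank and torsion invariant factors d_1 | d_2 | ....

Answer: M ≅ ℤ/2 ⊕ ℤ/2 ⊕ ℤ/6

Derivation:
rank_ℚ(R)=3; free=3−3=0
SNF(R) diag = [2, 2, 6] → torsion [2, 2, 6]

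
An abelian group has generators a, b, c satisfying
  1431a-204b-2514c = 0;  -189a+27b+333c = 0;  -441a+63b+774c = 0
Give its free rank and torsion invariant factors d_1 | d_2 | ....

Answer: M ≅ ℤ/3 ⊕ ℤ/9 ⊕ ℤ/9

Derivation:
rank_ℚ(R)=3; free=3−3=0
SNF(R) diag = [3, 9, 9] → torsion [3, 9, 9]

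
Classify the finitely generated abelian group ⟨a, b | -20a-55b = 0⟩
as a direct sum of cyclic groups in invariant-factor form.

rank_ℚ(R)=1; free=2−1=1
SNF(R) diag = [5] → torsion [5]

Answer: M ≅ ℤ^1 ⊕ ℤ/5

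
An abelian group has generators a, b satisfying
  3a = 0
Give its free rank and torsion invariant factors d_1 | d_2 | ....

Answer: M ≅ ℤ^1 ⊕ ℤ/3

Derivation:
rank_ℚ(R)=1; free=2−1=1
SNF(R) diag = [3] → torsion [3]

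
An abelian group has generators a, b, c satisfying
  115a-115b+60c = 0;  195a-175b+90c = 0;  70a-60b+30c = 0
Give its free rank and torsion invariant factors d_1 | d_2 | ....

Answer: M ≅ ℤ/5 ⊕ ℤ/10 ⊕ ℤ/30

Derivation:
rank_ℚ(R)=3; free=3−3=0
SNF(R) diag = [5, 10, 30] → torsion [5, 10, 30]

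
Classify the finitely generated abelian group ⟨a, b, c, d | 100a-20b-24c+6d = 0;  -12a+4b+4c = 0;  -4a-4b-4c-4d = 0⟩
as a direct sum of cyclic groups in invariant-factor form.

Answer: M ≅ ℤ^1 ⊕ ℤ/2 ⊕ ℤ/4 ⊕ ℤ/8

Derivation:
rank_ℚ(R)=3; free=4−3=1
SNF(R) diag = [2, 4, 8] → torsion [2, 4, 8]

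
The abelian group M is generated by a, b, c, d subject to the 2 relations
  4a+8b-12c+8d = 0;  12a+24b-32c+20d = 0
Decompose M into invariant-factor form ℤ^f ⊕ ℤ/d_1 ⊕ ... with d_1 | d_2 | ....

rank_ℚ(R)=2; free=4−2=2
SNF(R) diag = [4, 4] → torsion [4, 4]

Answer: M ≅ ℤ^2 ⊕ ℤ/4 ⊕ ℤ/4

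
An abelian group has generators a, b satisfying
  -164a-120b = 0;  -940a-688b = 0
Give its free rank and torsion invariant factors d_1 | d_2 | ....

rank_ℚ(R)=2; free=2−2=0
SNF(R) diag = [4, 8] → torsion [4, 8]

Answer: M ≅ ℤ/4 ⊕ ℤ/8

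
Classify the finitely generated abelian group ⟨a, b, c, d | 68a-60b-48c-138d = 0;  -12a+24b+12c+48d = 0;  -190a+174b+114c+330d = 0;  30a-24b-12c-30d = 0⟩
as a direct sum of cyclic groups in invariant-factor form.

Answer: M ≅ ℤ/2 ⊕ ℤ/6 ⊕ ℤ/18 ⊕ ℤ/36

Derivation:
rank_ℚ(R)=4; free=4−4=0
SNF(R) diag = [2, 6, 18, 36] → torsion [2, 6, 18, 36]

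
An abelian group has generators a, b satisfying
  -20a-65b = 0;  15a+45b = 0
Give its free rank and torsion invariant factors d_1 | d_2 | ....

Answer: M ≅ ℤ/5 ⊕ ℤ/15

Derivation:
rank_ℚ(R)=2; free=2−2=0
SNF(R) diag = [5, 15] → torsion [5, 15]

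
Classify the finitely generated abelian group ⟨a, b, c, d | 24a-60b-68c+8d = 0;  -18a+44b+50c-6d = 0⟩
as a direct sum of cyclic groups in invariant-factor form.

rank_ℚ(R)=2; free=4−2=2
SNF(R) diag = [2, 4] → torsion [2, 4]

Answer: M ≅ ℤ^2 ⊕ ℤ/2 ⊕ ℤ/4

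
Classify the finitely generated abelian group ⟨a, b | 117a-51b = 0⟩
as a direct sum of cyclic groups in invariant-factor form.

Answer: M ≅ ℤ^1 ⊕ ℤ/3

Derivation:
rank_ℚ(R)=1; free=2−1=1
SNF(R) diag = [3] → torsion [3]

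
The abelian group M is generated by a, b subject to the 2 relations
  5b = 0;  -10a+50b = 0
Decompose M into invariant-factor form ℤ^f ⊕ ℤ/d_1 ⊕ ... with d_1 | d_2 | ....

Answer: M ≅ ℤ/5 ⊕ ℤ/10

Derivation:
rank_ℚ(R)=2; free=2−2=0
SNF(R) diag = [5, 10] → torsion [5, 10]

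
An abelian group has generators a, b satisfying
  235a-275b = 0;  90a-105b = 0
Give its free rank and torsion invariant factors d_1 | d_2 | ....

Answer: M ≅ ℤ/5 ⊕ ℤ/15

Derivation:
rank_ℚ(R)=2; free=2−2=0
SNF(R) diag = [5, 15] → torsion [5, 15]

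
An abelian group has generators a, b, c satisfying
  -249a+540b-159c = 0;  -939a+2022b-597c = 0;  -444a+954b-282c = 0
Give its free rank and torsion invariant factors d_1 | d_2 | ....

Answer: M ≅ ℤ/3 ⊕ ℤ/6 ⊕ ℤ/18

Derivation:
rank_ℚ(R)=3; free=3−3=0
SNF(R) diag = [3, 6, 18] → torsion [3, 6, 18]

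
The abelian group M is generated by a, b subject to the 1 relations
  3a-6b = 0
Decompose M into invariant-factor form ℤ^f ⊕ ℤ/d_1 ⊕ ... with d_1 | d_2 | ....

Answer: M ≅ ℤ^1 ⊕ ℤ/3

Derivation:
rank_ℚ(R)=1; free=2−1=1
SNF(R) diag = [3] → torsion [3]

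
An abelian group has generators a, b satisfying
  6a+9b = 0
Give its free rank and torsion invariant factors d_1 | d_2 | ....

rank_ℚ(R)=1; free=2−1=1
SNF(R) diag = [3] → torsion [3]

Answer: M ≅ ℤ^1 ⊕ ℤ/3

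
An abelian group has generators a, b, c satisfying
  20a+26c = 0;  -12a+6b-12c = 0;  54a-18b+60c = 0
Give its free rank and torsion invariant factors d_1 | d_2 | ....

rank_ℚ(R)=3; free=3−3=0
SNF(R) diag = [2, 6, 6] → torsion [2, 6, 6]

Answer: M ≅ ℤ/2 ⊕ ℤ/6 ⊕ ℤ/6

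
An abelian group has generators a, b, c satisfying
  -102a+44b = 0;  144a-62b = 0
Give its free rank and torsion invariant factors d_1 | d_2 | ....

rank_ℚ(R)=2; free=3−2=1
SNF(R) diag = [2, 6] → torsion [2, 6]

Answer: M ≅ ℤ^1 ⊕ ℤ/2 ⊕ ℤ/6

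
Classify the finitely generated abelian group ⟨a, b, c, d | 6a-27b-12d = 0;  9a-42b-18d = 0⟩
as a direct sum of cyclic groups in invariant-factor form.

Answer: M ≅ ℤ^2 ⊕ ℤ/3 ⊕ ℤ/3

Derivation:
rank_ℚ(R)=2; free=4−2=2
SNF(R) diag = [3, 3] → torsion [3, 3]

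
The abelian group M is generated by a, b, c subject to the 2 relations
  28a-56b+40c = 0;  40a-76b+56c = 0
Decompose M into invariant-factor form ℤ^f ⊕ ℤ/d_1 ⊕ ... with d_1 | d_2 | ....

Answer: M ≅ ℤ^1 ⊕ ℤ/4 ⊕ ℤ/4

Derivation:
rank_ℚ(R)=2; free=3−2=1
SNF(R) diag = [4, 4] → torsion [4, 4]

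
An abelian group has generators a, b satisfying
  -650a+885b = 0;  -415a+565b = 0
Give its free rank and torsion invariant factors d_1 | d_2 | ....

rank_ℚ(R)=2; free=2−2=0
SNF(R) diag = [5, 5] → torsion [5, 5]

Answer: M ≅ ℤ/5 ⊕ ℤ/5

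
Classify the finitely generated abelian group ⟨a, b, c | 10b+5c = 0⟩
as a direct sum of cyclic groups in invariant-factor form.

rank_ℚ(R)=1; free=3−1=2
SNF(R) diag = [5] → torsion [5]

Answer: M ≅ ℤ^2 ⊕ ℤ/5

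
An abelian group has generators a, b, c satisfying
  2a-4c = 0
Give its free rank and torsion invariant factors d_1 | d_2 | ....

Answer: M ≅ ℤ^2 ⊕ ℤ/2

Derivation:
rank_ℚ(R)=1; free=3−1=2
SNF(R) diag = [2] → torsion [2]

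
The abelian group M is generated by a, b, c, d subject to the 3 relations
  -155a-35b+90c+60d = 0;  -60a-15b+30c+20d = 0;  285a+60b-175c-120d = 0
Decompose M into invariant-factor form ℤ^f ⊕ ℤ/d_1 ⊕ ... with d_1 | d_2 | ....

Answer: M ≅ ℤ^1 ⊕ ℤ/5 ⊕ ℤ/5 ⊕ ℤ/5

Derivation:
rank_ℚ(R)=3; free=4−3=1
SNF(R) diag = [5, 5, 5] → torsion [5, 5, 5]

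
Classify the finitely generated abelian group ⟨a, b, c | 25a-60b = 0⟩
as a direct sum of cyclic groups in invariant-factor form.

rank_ℚ(R)=1; free=3−1=2
SNF(R) diag = [5] → torsion [5]

Answer: M ≅ ℤ^2 ⊕ ℤ/5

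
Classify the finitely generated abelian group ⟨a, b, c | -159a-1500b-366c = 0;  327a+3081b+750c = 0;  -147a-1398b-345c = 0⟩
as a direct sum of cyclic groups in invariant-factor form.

Answer: M ≅ ℤ/3 ⊕ ℤ/9 ⊕ ℤ/27

Derivation:
rank_ℚ(R)=3; free=3−3=0
SNF(R) diag = [3, 9, 27] → torsion [3, 9, 27]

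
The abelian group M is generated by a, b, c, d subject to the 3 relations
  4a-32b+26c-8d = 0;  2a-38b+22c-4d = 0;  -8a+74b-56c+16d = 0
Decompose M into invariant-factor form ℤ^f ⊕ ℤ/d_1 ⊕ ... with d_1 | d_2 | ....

Answer: M ≅ ℤ^1 ⊕ ℤ/2 ⊕ ℤ/2 ⊕ ℤ/2

Derivation:
rank_ℚ(R)=3; free=4−3=1
SNF(R) diag = [2, 2, 2] → torsion [2, 2, 2]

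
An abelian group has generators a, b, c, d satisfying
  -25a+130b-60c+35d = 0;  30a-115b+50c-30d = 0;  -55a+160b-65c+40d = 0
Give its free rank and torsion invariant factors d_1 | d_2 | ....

rank_ℚ(R)=3; free=4−3=1
SNF(R) diag = [5, 5, 5] → torsion [5, 5, 5]

Answer: M ≅ ℤ^1 ⊕ ℤ/5 ⊕ ℤ/5 ⊕ ℤ/5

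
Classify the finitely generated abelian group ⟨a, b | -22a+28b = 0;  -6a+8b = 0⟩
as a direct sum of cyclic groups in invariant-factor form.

Answer: M ≅ ℤ/2 ⊕ ℤ/4

Derivation:
rank_ℚ(R)=2; free=2−2=0
SNF(R) diag = [2, 4] → torsion [2, 4]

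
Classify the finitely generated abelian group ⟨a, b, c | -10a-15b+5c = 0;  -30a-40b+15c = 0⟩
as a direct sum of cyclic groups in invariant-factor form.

rank_ℚ(R)=2; free=3−2=1
SNF(R) diag = [5, 5] → torsion [5, 5]

Answer: M ≅ ℤ^1 ⊕ ℤ/5 ⊕ ℤ/5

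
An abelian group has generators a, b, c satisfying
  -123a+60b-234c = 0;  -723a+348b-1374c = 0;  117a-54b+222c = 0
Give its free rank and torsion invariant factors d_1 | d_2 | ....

rank_ℚ(R)=3; free=3−3=0
SNF(R) diag = [3, 6, 12] → torsion [3, 6, 12]

Answer: M ≅ ℤ/3 ⊕ ℤ/6 ⊕ ℤ/12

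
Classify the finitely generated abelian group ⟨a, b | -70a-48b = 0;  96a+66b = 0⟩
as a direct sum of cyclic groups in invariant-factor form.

rank_ℚ(R)=2; free=2−2=0
SNF(R) diag = [2, 6] → torsion [2, 6]

Answer: M ≅ ℤ/2 ⊕ ℤ/6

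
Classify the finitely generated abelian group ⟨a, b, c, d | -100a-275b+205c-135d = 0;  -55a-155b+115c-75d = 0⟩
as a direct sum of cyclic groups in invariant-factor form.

rank_ℚ(R)=2; free=4−2=2
SNF(R) diag = [5, 15] → torsion [5, 15]

Answer: M ≅ ℤ^2 ⊕ ℤ/5 ⊕ ℤ/15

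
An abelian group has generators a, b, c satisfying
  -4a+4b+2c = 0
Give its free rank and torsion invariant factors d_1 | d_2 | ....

Answer: M ≅ ℤ^2 ⊕ ℤ/2

Derivation:
rank_ℚ(R)=1; free=3−1=2
SNF(R) diag = [2] → torsion [2]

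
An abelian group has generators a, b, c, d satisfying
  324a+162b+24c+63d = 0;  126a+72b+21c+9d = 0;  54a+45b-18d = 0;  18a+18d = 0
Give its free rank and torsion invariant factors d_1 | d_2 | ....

Answer: M ≅ ℤ/3 ⊕ ℤ/9 ⊕ ℤ/9 ⊕ ℤ/18

Derivation:
rank_ℚ(R)=4; free=4−4=0
SNF(R) diag = [3, 9, 9, 18] → torsion [3, 9, 9, 18]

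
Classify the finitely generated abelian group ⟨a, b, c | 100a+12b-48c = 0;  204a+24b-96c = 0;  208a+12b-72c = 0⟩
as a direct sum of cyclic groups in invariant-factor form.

rank_ℚ(R)=3; free=3−3=0
SNF(R) diag = [4, 12, 24] → torsion [4, 12, 24]

Answer: M ≅ ℤ/4 ⊕ ℤ/12 ⊕ ℤ/24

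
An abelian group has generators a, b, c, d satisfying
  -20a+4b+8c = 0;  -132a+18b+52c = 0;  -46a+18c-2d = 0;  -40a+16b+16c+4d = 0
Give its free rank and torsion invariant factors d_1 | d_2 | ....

Answer: M ≅ ℤ/2 ⊕ ℤ/2 ⊕ ℤ/4 ⊕ ℤ/4

Derivation:
rank_ℚ(R)=4; free=4−4=0
SNF(R) diag = [2, 2, 4, 4] → torsion [2, 2, 4, 4]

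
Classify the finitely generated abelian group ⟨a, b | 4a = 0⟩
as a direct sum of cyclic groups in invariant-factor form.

Answer: M ≅ ℤ^1 ⊕ ℤ/4

Derivation:
rank_ℚ(R)=1; free=2−1=1
SNF(R) diag = [4] → torsion [4]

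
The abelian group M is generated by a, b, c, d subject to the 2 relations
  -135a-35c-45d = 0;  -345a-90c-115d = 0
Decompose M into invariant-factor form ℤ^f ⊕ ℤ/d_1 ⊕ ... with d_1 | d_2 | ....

Answer: M ≅ ℤ^2 ⊕ ℤ/5 ⊕ ℤ/5

Derivation:
rank_ℚ(R)=2; free=4−2=2
SNF(R) diag = [5, 5] → torsion [5, 5]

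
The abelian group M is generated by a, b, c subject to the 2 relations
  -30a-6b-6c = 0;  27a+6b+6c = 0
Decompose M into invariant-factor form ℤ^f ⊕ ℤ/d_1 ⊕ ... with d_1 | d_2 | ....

rank_ℚ(R)=2; free=3−2=1
SNF(R) diag = [3, 6] → torsion [3, 6]

Answer: M ≅ ℤ^1 ⊕ ℤ/3 ⊕ ℤ/6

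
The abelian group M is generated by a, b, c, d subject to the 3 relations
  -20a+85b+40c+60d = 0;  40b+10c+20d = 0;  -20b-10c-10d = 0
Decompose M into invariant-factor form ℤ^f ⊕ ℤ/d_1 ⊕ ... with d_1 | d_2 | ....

Answer: M ≅ ℤ^1 ⊕ ℤ/5 ⊕ ℤ/10 ⊕ ℤ/10

Derivation:
rank_ℚ(R)=3; free=4−3=1
SNF(R) diag = [5, 10, 10] → torsion [5, 10, 10]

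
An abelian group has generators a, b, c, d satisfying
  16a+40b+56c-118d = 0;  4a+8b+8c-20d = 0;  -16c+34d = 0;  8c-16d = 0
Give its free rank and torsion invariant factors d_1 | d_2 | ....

rank_ℚ(R)=4; free=4−4=0
SNF(R) diag = [2, 4, 8, 8] → torsion [2, 4, 8, 8]

Answer: M ≅ ℤ/2 ⊕ ℤ/4 ⊕ ℤ/8 ⊕ ℤ/8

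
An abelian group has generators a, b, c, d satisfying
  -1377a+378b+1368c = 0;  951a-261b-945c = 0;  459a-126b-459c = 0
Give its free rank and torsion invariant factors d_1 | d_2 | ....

rank_ℚ(R)=3; free=4−3=1
SNF(R) diag = [3, 9, 9] → torsion [3, 9, 9]

Answer: M ≅ ℤ^1 ⊕ ℤ/3 ⊕ ℤ/9 ⊕ ℤ/9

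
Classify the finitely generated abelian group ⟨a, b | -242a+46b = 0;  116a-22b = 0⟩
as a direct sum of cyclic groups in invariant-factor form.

rank_ℚ(R)=2; free=2−2=0
SNF(R) diag = [2, 6] → torsion [2, 6]

Answer: M ≅ ℤ/2 ⊕ ℤ/6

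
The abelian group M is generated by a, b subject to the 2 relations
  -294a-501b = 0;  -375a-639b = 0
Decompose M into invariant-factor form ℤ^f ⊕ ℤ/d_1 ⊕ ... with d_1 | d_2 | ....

Answer: M ≅ ℤ/3 ⊕ ℤ/3

Derivation:
rank_ℚ(R)=2; free=2−2=0
SNF(R) diag = [3, 3] → torsion [3, 3]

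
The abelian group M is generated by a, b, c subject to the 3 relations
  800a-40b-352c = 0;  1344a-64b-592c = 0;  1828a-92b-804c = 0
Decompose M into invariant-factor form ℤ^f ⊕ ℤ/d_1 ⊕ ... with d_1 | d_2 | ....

rank_ℚ(R)=3; free=3−3=0
SNF(R) diag = [4, 8, 16] → torsion [4, 8, 16]

Answer: M ≅ ℤ/4 ⊕ ℤ/8 ⊕ ℤ/16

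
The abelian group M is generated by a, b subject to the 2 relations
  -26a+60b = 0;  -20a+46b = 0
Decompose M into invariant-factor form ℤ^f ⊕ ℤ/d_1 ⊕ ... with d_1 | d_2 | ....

rank_ℚ(R)=2; free=2−2=0
SNF(R) diag = [2, 2] → torsion [2, 2]

Answer: M ≅ ℤ/2 ⊕ ℤ/2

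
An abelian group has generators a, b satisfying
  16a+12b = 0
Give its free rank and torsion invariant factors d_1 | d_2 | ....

rank_ℚ(R)=1; free=2−1=1
SNF(R) diag = [4] → torsion [4]

Answer: M ≅ ℤ^1 ⊕ ℤ/4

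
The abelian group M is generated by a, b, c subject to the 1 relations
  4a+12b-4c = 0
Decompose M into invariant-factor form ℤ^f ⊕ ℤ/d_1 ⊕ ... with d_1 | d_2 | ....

Answer: M ≅ ℤ^2 ⊕ ℤ/4

Derivation:
rank_ℚ(R)=1; free=3−1=2
SNF(R) diag = [4] → torsion [4]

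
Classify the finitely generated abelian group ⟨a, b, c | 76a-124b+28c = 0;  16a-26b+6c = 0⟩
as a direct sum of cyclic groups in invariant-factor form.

rank_ℚ(R)=2; free=3−2=1
SNF(R) diag = [2, 4] → torsion [2, 4]

Answer: M ≅ ℤ^1 ⊕ ℤ/2 ⊕ ℤ/4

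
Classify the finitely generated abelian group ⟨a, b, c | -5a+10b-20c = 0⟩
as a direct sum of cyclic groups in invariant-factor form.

Answer: M ≅ ℤ^2 ⊕ ℤ/5

Derivation:
rank_ℚ(R)=1; free=3−1=2
SNF(R) diag = [5] → torsion [5]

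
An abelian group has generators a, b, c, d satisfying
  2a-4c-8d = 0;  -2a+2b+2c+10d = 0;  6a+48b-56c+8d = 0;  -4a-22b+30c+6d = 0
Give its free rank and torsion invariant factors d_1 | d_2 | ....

Answer: M ≅ ℤ/2 ⊕ ℤ/2 ⊕ ℤ/4 ⊕ ℤ/12

Derivation:
rank_ℚ(R)=4; free=4−4=0
SNF(R) diag = [2, 2, 4, 12] → torsion [2, 2, 4, 12]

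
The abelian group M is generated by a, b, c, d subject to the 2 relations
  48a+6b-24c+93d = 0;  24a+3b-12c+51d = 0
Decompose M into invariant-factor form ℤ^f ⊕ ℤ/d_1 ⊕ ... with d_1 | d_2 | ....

Answer: M ≅ ℤ^2 ⊕ ℤ/3 ⊕ ℤ/9

Derivation:
rank_ℚ(R)=2; free=4−2=2
SNF(R) diag = [3, 9] → torsion [3, 9]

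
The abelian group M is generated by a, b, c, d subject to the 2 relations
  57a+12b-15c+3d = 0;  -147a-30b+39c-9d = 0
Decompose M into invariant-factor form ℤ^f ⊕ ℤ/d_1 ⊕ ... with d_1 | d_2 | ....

rank_ℚ(R)=2; free=4−2=2
SNF(R) diag = [3, 6] → torsion [3, 6]

Answer: M ≅ ℤ^2 ⊕ ℤ/3 ⊕ ℤ/6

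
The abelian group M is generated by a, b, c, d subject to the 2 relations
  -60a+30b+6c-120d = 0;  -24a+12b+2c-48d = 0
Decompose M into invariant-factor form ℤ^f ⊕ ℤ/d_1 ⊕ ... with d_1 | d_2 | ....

Answer: M ≅ ℤ^2 ⊕ ℤ/2 ⊕ ℤ/6

Derivation:
rank_ℚ(R)=2; free=4−2=2
SNF(R) diag = [2, 6] → torsion [2, 6]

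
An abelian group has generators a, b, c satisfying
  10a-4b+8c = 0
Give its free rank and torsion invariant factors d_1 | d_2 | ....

rank_ℚ(R)=1; free=3−1=2
SNF(R) diag = [2] → torsion [2]

Answer: M ≅ ℤ^2 ⊕ ℤ/2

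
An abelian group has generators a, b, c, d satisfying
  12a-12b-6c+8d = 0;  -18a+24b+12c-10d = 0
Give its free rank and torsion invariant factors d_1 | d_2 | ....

Answer: M ≅ ℤ^2 ⊕ ℤ/2 ⊕ ℤ/6

Derivation:
rank_ℚ(R)=2; free=4−2=2
SNF(R) diag = [2, 6] → torsion [2, 6]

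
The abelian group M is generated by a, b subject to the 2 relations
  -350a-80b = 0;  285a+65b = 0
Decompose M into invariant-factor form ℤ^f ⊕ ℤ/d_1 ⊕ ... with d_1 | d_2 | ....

Answer: M ≅ ℤ/5 ⊕ ℤ/10

Derivation:
rank_ℚ(R)=2; free=2−2=0
SNF(R) diag = [5, 10] → torsion [5, 10]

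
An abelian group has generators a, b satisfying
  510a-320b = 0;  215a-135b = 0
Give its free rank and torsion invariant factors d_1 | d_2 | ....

rank_ℚ(R)=2; free=2−2=0
SNF(R) diag = [5, 10] → torsion [5, 10]

Answer: M ≅ ℤ/5 ⊕ ℤ/10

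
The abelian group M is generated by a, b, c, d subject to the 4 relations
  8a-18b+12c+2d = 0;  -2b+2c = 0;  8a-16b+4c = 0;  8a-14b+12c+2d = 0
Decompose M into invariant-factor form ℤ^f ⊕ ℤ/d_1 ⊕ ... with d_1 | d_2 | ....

Answer: M ≅ ℤ/2 ⊕ ℤ/2 ⊕ ℤ/4 ⊕ ℤ/8

Derivation:
rank_ℚ(R)=4; free=4−4=0
SNF(R) diag = [2, 2, 4, 8] → torsion [2, 2, 4, 8]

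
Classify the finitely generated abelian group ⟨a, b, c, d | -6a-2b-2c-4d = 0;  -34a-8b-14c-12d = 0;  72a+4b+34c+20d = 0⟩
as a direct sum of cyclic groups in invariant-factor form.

Answer: M ≅ ℤ^1 ⊕ ℤ/2 ⊕ ℤ/2 ⊕ ℤ/6

Derivation:
rank_ℚ(R)=3; free=4−3=1
SNF(R) diag = [2, 2, 6] → torsion [2, 2, 6]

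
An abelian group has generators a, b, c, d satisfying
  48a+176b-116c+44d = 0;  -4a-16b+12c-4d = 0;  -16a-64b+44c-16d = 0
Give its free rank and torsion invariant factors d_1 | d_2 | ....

Answer: M ≅ ℤ^1 ⊕ ℤ/4 ⊕ ℤ/4 ⊕ ℤ/4

Derivation:
rank_ℚ(R)=3; free=4−3=1
SNF(R) diag = [4, 4, 4] → torsion [4, 4, 4]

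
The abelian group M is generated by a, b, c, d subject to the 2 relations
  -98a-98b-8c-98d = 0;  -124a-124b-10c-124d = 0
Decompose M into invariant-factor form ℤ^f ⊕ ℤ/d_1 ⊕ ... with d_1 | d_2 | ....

rank_ℚ(R)=2; free=4−2=2
SNF(R) diag = [2, 6] → torsion [2, 6]

Answer: M ≅ ℤ^2 ⊕ ℤ/2 ⊕ ℤ/6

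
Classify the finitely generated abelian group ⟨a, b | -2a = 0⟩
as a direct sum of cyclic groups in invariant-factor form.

rank_ℚ(R)=1; free=2−1=1
SNF(R) diag = [2] → torsion [2]

Answer: M ≅ ℤ^1 ⊕ ℤ/2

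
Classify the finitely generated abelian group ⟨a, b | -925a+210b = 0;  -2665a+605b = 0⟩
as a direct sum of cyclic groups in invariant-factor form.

rank_ℚ(R)=2; free=2−2=0
SNF(R) diag = [5, 5] → torsion [5, 5]

Answer: M ≅ ℤ/5 ⊕ ℤ/5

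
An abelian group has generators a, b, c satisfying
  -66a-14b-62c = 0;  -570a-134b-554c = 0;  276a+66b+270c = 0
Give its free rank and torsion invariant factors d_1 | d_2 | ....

Answer: M ≅ ℤ/2 ⊕ ℤ/6 ⊕ ℤ/12

Derivation:
rank_ℚ(R)=3; free=3−3=0
SNF(R) diag = [2, 6, 12] → torsion [2, 6, 12]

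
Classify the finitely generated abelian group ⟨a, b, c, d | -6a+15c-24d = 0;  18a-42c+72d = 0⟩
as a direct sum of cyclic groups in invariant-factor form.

rank_ℚ(R)=2; free=4−2=2
SNF(R) diag = [3, 6] → torsion [3, 6]

Answer: M ≅ ℤ^2 ⊕ ℤ/3 ⊕ ℤ/6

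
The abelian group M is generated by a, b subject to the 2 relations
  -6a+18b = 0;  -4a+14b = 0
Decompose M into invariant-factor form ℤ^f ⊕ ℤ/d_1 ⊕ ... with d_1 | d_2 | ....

Answer: M ≅ ℤ/2 ⊕ ℤ/6

Derivation:
rank_ℚ(R)=2; free=2−2=0
SNF(R) diag = [2, 6] → torsion [2, 6]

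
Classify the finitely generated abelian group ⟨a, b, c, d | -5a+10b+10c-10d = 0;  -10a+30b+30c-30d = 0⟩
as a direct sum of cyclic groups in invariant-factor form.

Answer: M ≅ ℤ^2 ⊕ ℤ/5 ⊕ ℤ/10

Derivation:
rank_ℚ(R)=2; free=4−2=2
SNF(R) diag = [5, 10] → torsion [5, 10]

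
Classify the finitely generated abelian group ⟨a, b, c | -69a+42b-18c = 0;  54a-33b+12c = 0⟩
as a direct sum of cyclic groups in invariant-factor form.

Answer: M ≅ ℤ^1 ⊕ ℤ/3 ⊕ ℤ/3

Derivation:
rank_ℚ(R)=2; free=3−2=1
SNF(R) diag = [3, 3] → torsion [3, 3]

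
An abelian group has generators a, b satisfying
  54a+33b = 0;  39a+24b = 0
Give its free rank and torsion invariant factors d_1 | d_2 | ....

Answer: M ≅ ℤ/3 ⊕ ℤ/3

Derivation:
rank_ℚ(R)=2; free=2−2=0
SNF(R) diag = [3, 3] → torsion [3, 3]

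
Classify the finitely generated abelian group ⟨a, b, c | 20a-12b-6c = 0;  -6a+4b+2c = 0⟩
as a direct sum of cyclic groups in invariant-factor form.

Answer: M ≅ ℤ^1 ⊕ ℤ/2 ⊕ ℤ/2

Derivation:
rank_ℚ(R)=2; free=3−2=1
SNF(R) diag = [2, 2] → torsion [2, 2]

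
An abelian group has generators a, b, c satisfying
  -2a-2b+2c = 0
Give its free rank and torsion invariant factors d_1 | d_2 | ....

rank_ℚ(R)=1; free=3−1=2
SNF(R) diag = [2] → torsion [2]

Answer: M ≅ ℤ^2 ⊕ ℤ/2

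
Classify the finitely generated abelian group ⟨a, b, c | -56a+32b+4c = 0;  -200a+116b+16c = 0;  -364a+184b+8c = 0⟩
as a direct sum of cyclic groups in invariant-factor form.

Answer: M ≅ ℤ/4 ⊕ ℤ/12 ⊕ ℤ/12

Derivation:
rank_ℚ(R)=3; free=3−3=0
SNF(R) diag = [4, 12, 12] → torsion [4, 12, 12]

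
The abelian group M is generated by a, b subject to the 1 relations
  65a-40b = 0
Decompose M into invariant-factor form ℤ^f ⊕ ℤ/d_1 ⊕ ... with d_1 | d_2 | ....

Answer: M ≅ ℤ^1 ⊕ ℤ/5

Derivation:
rank_ℚ(R)=1; free=2−1=1
SNF(R) diag = [5] → torsion [5]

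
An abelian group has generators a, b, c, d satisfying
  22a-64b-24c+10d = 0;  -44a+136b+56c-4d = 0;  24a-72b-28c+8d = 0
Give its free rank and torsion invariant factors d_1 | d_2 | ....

Answer: M ≅ ℤ^1 ⊕ ℤ/2 ⊕ ℤ/4 ⊕ ℤ/8

Derivation:
rank_ℚ(R)=3; free=4−3=1
SNF(R) diag = [2, 4, 8] → torsion [2, 4, 8]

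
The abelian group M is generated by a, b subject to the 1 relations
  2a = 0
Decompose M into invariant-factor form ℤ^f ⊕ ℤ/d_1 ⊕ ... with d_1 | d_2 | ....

rank_ℚ(R)=1; free=2−1=1
SNF(R) diag = [2] → torsion [2]

Answer: M ≅ ℤ^1 ⊕ ℤ/2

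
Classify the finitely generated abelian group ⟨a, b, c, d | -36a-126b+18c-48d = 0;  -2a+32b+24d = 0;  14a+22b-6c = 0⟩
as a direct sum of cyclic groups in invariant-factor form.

Answer: M ≅ ℤ^1 ⊕ ℤ/2 ⊕ ℤ/6 ⊕ ℤ/12

Derivation:
rank_ℚ(R)=3; free=4−3=1
SNF(R) diag = [2, 6, 12] → torsion [2, 6, 12]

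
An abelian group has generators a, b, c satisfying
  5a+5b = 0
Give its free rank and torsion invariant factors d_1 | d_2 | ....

Answer: M ≅ ℤ^2 ⊕ ℤ/5

Derivation:
rank_ℚ(R)=1; free=3−1=2
SNF(R) diag = [5] → torsion [5]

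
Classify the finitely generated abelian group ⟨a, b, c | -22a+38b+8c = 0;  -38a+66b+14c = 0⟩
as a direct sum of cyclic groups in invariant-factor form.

rank_ℚ(R)=2; free=3−2=1
SNF(R) diag = [2, 2] → torsion [2, 2]

Answer: M ≅ ℤ^1 ⊕ ℤ/2 ⊕ ℤ/2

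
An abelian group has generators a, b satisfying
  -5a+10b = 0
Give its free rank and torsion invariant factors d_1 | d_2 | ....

Answer: M ≅ ℤ^1 ⊕ ℤ/5

Derivation:
rank_ℚ(R)=1; free=2−1=1
SNF(R) diag = [5] → torsion [5]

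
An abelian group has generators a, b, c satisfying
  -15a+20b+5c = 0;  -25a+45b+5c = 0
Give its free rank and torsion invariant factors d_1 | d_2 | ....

rank_ℚ(R)=2; free=3−2=1
SNF(R) diag = [5, 5] → torsion [5, 5]

Answer: M ≅ ℤ^1 ⊕ ℤ/5 ⊕ ℤ/5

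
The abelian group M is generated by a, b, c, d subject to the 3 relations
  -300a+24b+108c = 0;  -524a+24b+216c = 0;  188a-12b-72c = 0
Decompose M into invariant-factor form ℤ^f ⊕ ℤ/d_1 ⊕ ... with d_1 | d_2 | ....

Answer: M ≅ ℤ^1 ⊕ ℤ/4 ⊕ ℤ/12 ⊕ ℤ/36

Derivation:
rank_ℚ(R)=3; free=4−3=1
SNF(R) diag = [4, 12, 36] → torsion [4, 12, 36]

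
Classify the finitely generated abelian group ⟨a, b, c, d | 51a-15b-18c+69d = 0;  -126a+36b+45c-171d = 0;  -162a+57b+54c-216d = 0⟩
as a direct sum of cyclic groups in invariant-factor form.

rank_ℚ(R)=3; free=4−3=1
SNF(R) diag = [3, 3, 9] → torsion [3, 3, 9]

Answer: M ≅ ℤ^1 ⊕ ℤ/3 ⊕ ℤ/3 ⊕ ℤ/9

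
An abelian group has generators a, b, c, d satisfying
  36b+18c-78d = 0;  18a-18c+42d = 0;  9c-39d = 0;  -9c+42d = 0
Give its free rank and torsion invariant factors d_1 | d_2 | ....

Answer: M ≅ ℤ/3 ⊕ ℤ/9 ⊕ ℤ/18 ⊕ ℤ/36

Derivation:
rank_ℚ(R)=4; free=4−4=0
SNF(R) diag = [3, 9, 18, 36] → torsion [3, 9, 18, 36]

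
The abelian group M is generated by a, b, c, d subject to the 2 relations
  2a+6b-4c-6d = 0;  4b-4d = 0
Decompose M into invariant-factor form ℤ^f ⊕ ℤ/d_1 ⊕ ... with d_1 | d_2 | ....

Answer: M ≅ ℤ^2 ⊕ ℤ/2 ⊕ ℤ/4

Derivation:
rank_ℚ(R)=2; free=4−2=2
SNF(R) diag = [2, 4] → torsion [2, 4]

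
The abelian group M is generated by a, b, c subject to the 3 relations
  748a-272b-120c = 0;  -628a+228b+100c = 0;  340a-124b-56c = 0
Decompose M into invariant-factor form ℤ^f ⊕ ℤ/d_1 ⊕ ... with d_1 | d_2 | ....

Answer: M ≅ ℤ/4 ⊕ ℤ/4 ⊕ ℤ/12

Derivation:
rank_ℚ(R)=3; free=3−3=0
SNF(R) diag = [4, 4, 12] → torsion [4, 4, 12]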